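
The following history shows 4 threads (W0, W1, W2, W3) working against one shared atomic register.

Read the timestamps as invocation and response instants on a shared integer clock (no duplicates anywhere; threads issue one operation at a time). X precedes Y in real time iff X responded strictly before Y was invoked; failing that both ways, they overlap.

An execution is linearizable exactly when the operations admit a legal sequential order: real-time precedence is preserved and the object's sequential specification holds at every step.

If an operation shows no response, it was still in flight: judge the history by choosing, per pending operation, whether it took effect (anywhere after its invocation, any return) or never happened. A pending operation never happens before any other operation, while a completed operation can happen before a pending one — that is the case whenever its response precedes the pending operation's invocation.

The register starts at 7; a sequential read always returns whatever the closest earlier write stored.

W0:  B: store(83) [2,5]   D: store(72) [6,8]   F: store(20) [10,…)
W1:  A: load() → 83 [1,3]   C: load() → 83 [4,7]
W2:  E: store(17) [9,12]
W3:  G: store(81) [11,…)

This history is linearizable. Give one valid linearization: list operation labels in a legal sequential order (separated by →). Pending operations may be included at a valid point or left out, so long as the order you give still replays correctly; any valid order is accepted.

after step 1 (B store(83)): value 83
after step 2 (A load() → 83): value 83
after step 3 (C load() → 83): value 83
after step 4 (D store(72)): value 72
after step 5 (E store(17)): value 17

B → A → C → D → E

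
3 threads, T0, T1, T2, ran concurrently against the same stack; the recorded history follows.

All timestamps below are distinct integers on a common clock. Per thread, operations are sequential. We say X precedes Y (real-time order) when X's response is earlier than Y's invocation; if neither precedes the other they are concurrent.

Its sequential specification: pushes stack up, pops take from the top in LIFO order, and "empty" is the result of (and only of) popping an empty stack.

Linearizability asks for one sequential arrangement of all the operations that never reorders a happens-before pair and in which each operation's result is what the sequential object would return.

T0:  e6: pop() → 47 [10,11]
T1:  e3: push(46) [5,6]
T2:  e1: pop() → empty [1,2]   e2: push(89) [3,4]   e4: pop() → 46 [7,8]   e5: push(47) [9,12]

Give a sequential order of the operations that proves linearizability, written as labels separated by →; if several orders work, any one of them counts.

after step 1 (e1 pop() → empty): stack <>
after step 2 (e2 push(89)): stack <89>
after step 3 (e3 push(46)): stack <89,46>
after step 4 (e4 pop() → 46): stack <89>
after step 5 (e5 push(47)): stack <89,47>
after step 6 (e6 pop() → 47): stack <89>

e1 → e2 → e3 → e4 → e5 → e6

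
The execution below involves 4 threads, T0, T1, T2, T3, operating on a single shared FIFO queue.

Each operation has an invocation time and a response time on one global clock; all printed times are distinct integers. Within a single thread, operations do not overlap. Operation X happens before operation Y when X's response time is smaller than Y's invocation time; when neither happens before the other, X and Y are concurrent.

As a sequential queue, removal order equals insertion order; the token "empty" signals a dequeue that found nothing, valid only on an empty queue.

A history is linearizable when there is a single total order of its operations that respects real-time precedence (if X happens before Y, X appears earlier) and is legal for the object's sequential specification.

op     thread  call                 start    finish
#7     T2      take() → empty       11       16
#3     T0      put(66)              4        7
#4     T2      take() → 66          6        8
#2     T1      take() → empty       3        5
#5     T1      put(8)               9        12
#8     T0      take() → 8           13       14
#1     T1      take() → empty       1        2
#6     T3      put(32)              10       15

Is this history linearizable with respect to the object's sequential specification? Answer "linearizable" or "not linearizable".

one valid linearization: #1, #2, #3, #4, #5, #8, #7, #6
step 1: #1 take() → empty — queue <>
step 2: #2 take() → empty — queue <>
step 3: #3 put(66) — queue <66>
step 4: #4 take() → 66 — queue <>
step 5: #5 put(8) — queue <8>
step 6: #8 take() → 8 — queue <>
step 7: #7 take() → empty — queue <>
step 8: #6 put(32) — queue <32>

linearizable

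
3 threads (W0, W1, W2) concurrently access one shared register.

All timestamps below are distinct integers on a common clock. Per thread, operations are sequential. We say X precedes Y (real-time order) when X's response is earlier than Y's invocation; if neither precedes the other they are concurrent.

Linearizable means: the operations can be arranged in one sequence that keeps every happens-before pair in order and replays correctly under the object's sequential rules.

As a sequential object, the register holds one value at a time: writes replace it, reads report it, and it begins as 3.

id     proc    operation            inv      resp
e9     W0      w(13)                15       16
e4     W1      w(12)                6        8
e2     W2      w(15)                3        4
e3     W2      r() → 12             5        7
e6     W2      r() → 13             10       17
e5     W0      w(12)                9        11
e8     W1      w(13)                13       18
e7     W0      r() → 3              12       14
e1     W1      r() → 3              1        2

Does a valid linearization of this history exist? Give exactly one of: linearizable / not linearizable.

through event 13 a valid linearization exists; event 14 (e7 responding at time 14) ends that
2 orders of the 6 completed register ops respect real time; none is legal
every completion of the 2 pending operations (e6, e8) was checked; none linearizes
take e1, e2, e3, e4, e5, e7 (pending dropped): step 3 already fails, because e3 r() → 12 cannot occur there
take e1, e2, e4, e3, e5, e7 (pending dropped): step 6 already fails, because e7 r() → 3 cannot occur there

not linearizable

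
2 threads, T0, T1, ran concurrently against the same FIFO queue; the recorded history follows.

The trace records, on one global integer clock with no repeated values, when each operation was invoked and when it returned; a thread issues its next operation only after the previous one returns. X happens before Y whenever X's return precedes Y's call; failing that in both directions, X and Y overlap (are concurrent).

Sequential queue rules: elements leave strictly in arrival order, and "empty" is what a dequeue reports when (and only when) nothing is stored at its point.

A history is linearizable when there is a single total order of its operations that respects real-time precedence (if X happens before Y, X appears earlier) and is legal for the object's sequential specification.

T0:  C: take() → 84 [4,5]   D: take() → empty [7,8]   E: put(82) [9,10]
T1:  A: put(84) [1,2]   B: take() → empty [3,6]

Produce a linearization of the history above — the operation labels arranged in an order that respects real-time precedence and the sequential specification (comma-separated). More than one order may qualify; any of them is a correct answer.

after step 1 (A put(84)): queue <84>
after step 2 (C take() → 84): queue <>
after step 3 (B take() → empty): queue <>
after step 4 (D take() → empty): queue <>
after step 5 (E put(82)): queue <82>

A, C, B, D, E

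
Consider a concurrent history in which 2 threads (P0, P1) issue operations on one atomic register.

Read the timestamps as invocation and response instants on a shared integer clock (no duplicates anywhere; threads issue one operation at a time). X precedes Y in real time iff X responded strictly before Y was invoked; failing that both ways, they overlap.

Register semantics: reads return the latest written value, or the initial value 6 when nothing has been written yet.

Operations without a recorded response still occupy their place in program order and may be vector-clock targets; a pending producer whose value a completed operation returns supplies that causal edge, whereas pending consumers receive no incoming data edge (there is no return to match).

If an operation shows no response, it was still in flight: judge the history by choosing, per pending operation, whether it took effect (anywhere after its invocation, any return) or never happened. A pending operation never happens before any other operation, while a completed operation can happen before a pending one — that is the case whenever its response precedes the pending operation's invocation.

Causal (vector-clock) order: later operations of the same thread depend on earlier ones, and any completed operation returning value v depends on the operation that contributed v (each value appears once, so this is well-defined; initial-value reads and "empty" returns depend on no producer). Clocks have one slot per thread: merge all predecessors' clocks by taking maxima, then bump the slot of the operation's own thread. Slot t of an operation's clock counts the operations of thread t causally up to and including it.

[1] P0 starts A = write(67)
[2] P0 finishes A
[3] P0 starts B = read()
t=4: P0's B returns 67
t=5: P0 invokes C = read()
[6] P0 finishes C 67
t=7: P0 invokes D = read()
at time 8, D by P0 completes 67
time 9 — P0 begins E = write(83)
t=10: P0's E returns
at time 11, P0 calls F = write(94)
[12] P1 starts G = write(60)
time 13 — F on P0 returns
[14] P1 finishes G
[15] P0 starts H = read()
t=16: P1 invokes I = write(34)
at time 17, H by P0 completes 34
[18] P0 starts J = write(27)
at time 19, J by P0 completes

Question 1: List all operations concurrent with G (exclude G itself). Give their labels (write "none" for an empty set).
Answer: F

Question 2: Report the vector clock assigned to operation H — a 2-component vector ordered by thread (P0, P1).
Answer: (7, 2)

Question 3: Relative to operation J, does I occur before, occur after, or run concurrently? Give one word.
Answer: concurrent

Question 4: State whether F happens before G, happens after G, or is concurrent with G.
Answer: concurrent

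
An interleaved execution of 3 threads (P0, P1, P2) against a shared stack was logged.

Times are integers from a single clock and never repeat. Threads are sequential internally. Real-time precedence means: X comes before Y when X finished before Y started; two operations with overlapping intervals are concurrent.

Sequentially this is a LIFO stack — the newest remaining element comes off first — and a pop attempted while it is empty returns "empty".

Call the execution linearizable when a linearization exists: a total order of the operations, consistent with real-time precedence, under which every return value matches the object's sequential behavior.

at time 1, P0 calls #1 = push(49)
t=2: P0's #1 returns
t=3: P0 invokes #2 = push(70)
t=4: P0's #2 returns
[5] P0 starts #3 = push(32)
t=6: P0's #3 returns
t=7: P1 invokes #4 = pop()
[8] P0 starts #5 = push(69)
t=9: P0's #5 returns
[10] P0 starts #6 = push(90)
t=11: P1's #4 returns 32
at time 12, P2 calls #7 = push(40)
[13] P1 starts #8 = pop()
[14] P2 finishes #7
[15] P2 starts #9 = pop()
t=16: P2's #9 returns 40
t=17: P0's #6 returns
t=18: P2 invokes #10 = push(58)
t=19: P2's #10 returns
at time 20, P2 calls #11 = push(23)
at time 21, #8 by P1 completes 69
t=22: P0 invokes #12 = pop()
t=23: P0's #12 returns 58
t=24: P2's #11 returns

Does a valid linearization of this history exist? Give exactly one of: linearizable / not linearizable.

linearizable

witness order: #1, #2, #3, #4, #5, #7, #9, #8, #6, #10, #12, #11
after step 1 (#1 push(49)): stack <49>
after step 2 (#2 push(70)): stack <49,70>
after step 3 (#3 push(32)): stack <49,70,32>
after step 4 (#4 pop() → 32): stack <49,70>
after step 5 (#5 push(69)): stack <49,70,69>
after step 6 (#7 push(40)): stack <49,70,69,40>
after step 7 (#9 pop() → 40): stack <49,70,69>
after step 8 (#8 pop() → 69): stack <49,70>
after step 9 (#6 push(90)): stack <49,70,90>
after step 10 (#10 push(58)): stack <49,70,90,58>
after step 11 (#12 pop() → 58): stack <49,70,90>
after step 12 (#11 push(23)): stack <49,70,90,23>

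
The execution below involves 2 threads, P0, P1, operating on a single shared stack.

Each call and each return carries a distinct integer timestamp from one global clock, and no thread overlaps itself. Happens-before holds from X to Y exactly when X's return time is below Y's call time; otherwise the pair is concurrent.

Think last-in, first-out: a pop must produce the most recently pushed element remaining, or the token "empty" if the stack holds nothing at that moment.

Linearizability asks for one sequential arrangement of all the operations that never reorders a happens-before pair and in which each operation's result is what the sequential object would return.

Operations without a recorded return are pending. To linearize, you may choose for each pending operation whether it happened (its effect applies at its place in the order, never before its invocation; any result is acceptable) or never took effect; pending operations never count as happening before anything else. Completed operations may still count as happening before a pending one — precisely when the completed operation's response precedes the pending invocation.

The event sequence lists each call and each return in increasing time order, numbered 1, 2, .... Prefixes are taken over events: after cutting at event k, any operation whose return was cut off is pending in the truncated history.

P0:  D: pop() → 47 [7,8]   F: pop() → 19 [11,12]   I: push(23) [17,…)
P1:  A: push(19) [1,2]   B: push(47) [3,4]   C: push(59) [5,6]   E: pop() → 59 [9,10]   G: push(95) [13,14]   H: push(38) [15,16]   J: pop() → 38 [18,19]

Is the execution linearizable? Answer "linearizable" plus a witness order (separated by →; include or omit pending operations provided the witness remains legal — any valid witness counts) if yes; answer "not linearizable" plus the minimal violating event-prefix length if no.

already the first 8 events (up to D's response at time 8) admit no linearization; the first 7 still do
exhaustive check: the 4 completed stack ops admit one real-time order; illegal
take A, B, C, D: step 4 already fails, because D pop() → 47 cannot occur there

not linearizable — minimal violating prefix: 8 events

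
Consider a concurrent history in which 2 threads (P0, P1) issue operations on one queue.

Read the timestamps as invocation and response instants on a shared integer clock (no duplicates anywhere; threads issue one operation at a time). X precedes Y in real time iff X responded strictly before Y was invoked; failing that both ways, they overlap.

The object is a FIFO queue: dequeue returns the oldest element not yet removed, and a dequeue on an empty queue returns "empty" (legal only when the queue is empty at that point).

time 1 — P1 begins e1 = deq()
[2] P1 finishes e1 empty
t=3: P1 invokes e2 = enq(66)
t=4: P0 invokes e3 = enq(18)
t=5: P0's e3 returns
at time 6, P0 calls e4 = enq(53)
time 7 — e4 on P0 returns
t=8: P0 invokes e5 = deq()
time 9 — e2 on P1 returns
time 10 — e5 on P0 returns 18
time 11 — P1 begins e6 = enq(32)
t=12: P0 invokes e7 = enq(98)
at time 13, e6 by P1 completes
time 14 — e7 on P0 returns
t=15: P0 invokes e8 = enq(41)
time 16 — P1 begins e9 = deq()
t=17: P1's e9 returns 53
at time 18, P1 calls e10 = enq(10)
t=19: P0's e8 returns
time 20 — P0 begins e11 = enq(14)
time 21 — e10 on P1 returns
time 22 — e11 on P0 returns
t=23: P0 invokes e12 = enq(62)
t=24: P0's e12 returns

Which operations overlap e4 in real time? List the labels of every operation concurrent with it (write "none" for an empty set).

e4 spans [6,7]; an op avoiding the whole window 6..7 is ordered, any other is concurrent
e1 [1,2]: before
e2 [3,9]: concurrent
e3 [4,5]: before
e5 [8,10]: after
e6 [11,13]: after
e7 [12,14]: after
e8 [15,19]: after
e9 [16,17]: after
e10 [18,21]: after
e11 [20,22]: after
e12 [23,24]: after

e2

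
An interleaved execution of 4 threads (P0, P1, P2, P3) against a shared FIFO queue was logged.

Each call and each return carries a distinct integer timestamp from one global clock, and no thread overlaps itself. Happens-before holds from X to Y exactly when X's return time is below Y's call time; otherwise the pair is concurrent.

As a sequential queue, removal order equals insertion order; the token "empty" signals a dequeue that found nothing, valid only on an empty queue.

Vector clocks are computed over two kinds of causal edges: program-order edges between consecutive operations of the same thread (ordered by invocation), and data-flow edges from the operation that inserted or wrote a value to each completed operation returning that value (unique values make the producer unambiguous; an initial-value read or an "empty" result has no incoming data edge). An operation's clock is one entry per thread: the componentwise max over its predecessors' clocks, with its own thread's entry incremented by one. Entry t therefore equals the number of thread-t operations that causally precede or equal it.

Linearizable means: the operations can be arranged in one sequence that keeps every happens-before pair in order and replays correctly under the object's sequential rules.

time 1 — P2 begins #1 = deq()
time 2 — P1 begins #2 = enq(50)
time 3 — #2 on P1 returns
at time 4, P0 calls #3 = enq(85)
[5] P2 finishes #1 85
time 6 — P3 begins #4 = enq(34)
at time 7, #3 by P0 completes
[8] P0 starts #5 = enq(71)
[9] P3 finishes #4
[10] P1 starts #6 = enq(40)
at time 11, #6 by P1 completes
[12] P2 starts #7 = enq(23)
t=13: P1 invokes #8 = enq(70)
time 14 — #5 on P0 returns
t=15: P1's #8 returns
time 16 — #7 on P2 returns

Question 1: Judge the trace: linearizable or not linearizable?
already the first 5 events (up to #1's response at time 5) admit no linearization; the first 4 still do
2 orders of the 2 completed FIFO queue ops respect real time; none is legal
no completion choice of the 1 pending operation (#3) rescues it — every subset was tried
one such order, #1, #2 (pending dropped), breaks at step 1 where #1 deq() → 85 is illegal
one such order, #2, #1 (pending dropped), breaks at step 2 where #1 deq() → 85 is illegal

not linearizable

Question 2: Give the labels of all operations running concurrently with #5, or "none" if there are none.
Answer: #4, #6, #7, #8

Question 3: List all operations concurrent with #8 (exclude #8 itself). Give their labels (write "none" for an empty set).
Answer: #5, #7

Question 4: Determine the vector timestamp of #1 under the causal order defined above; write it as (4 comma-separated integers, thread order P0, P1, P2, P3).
Answer: (1, 0, 1, 0)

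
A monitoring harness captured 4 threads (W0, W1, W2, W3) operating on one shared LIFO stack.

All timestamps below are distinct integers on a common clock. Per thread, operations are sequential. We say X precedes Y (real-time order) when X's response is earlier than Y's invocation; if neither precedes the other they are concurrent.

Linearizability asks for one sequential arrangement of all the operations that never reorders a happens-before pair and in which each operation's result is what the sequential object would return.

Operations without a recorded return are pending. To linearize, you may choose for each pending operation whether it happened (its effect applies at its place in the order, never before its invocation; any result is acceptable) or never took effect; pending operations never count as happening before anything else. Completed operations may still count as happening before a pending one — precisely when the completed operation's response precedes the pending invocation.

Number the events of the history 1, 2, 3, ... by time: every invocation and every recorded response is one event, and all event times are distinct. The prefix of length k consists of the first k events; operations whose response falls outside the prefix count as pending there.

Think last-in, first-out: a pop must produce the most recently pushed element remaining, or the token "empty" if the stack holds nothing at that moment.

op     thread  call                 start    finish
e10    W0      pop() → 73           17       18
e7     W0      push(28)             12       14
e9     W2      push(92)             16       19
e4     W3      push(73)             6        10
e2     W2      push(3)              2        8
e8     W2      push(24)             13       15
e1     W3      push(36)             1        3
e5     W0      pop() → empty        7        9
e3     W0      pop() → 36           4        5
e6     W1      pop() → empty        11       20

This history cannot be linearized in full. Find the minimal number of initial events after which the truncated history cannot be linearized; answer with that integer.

18

events 1..17 are still linearizable — one witness is e1, e3, e5, e2, e4, e6, e7, e8:
step 1: e1 push(36) — stack <36>
step 2: e3 pop() → 36 — stack <>
step 3: e5 pop() → empty — stack <>
step 4: e2 push(3) — stack <3>
step 5: e4 push(73) — stack <3,73>
step 6: e6 pop() (pending, included) — stack <3>
step 7: e7 push(28) — stack <3,28>
step 8: e8 push(24) — stack <3,28,24>
adding event 18 (e10 responds at 18) leaves no legal real-time order
completion choices over the 2 pending operations (e6, e9) were checked; none helps
one such order, e1, e2, e3, e4, e5, e7, e8, e10 (pending dropped), breaks at step 3 where e3 pop() → 36 is illegal
one such order, e1, e2, e3, e4, e5, e8, e7, e10 (pending dropped), breaks at step 3 where e3 pop() → 36 is illegal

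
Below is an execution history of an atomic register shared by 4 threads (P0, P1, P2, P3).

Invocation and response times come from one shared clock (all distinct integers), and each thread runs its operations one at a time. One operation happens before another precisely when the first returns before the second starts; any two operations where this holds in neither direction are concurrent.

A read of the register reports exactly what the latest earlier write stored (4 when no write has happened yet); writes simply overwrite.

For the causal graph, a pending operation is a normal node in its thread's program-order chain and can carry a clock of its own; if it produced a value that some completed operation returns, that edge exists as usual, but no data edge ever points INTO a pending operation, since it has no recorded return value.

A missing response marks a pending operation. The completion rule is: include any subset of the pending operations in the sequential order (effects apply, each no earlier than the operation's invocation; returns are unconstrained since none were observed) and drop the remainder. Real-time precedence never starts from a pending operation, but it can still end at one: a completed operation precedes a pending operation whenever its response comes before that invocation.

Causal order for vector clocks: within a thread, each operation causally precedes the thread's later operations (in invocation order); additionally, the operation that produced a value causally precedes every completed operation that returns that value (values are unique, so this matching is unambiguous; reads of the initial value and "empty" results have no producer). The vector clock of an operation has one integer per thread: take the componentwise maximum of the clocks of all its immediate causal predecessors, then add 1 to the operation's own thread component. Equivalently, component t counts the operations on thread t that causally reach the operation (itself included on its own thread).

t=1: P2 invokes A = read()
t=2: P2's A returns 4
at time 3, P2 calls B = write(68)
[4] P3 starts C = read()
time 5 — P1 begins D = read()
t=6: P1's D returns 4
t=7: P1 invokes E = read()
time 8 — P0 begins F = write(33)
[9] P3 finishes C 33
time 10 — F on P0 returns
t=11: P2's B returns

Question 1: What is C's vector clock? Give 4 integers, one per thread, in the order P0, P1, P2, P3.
A, invoked 1, has no incoming edges; only P2's bump applies → (0, 0, 1, 0)
D, invoked 5, has no incoming edges; only P1's bump applies → (0, 1, 0, 0)
F, invoked 8, has no incoming edges; only P0's bump applies → (1, 0, 0, 0)
invoked at 3, B merges VC(A)=(0, 0, 1, 0) and bumps P2's slot → (0, 0, 2, 0)
invoked at 7, E merges VC(D)=(0, 1, 0, 0) and bumps P1's slot → (0, 2, 0, 0)
invoked at 4, C merges VC(F)=(1, 0, 0, 0) and bumps P3's slot → (1, 0, 0, 1)
target: VC(C) = (1, 0, 0, 1)

(1, 0, 0, 1)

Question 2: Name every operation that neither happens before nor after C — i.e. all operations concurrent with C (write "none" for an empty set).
C spans [4,9]: anything still running between times 4 and 9 counts as concurrent
A [1,2]: before
B [3,11]: concurrent
D [5,6]: concurrent
E [7,…): concurrent
F [8,10]: concurrent

B, D, E, F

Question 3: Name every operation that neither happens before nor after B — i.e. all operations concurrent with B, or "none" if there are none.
overlap test against B [3,11]: concurrent iff the interval meets 3..11
A [1,2]: before
C [4,9]: concurrent
D [5,6]: concurrent
E [7,…): concurrent
F [8,10]: concurrent

C, D, E, F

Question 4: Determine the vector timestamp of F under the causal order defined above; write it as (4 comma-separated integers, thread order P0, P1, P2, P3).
invoked at 1, A has no predecessors; its own P2 bump gives (0, 0, 1, 0)
invoked at 5, D has no predecessors; its own P1 bump gives (0, 1, 0, 0)
invoked at 8, F has no predecessors; its own P0 bump gives (1, 0, 0, 0)
merge at B (invoked 3): VC(A)=(0, 0, 1, 0), own-thread bump on P2 → (0, 0, 2, 0)
merge at E (invoked 7): VC(D)=(0, 1, 0, 0), own-thread bump on P1 → (0, 2, 0, 0)
merge at C (invoked 4): VC(F)=(1, 0, 0, 0), own-thread bump on P3 → (1, 0, 0, 1)
target: VC(F) = (1, 0, 0, 0)

(1, 0, 0, 0)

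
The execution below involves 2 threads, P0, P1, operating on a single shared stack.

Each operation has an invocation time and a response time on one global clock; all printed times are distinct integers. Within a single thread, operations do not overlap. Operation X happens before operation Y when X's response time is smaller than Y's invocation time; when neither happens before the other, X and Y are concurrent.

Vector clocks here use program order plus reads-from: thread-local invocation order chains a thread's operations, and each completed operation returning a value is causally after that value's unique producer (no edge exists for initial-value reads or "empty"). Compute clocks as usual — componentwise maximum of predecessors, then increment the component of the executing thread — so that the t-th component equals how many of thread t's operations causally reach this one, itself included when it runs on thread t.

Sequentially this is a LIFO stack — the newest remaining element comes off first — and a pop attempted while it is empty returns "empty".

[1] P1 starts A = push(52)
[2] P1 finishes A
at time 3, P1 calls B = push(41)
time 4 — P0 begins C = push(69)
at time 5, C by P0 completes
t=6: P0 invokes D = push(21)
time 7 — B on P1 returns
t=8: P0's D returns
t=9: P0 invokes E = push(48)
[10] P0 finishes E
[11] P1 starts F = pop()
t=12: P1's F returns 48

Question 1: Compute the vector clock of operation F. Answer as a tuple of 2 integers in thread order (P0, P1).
invoked at 1, A has no predecessors; its own P1 bump gives (0, 1)
invoked at 4, C has no predecessors; its own P0 bump gives (1, 0)
VC(B, invoked at 3): max of VC(A)=(0, 1), then +1 on thread P1 → (0, 2)
VC(D, invoked at 6): max of VC(C)=(1, 0), then +1 on thread P0 → (2, 0)
VC(E, invoked at 9): max of VC(D)=(2, 0), then +1 on thread P0 → (3, 0)
VC(F, invoked at 11): max of VC(B)=(0, 2), VC(E)=(3, 0), then +1 on thread P1 → (3, 3)
target: VC(F) = (3, 3)

(3, 3)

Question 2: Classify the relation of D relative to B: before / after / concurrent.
D spans [6,8], B spans [3,7]
the intervals overlap in both directions

concurrent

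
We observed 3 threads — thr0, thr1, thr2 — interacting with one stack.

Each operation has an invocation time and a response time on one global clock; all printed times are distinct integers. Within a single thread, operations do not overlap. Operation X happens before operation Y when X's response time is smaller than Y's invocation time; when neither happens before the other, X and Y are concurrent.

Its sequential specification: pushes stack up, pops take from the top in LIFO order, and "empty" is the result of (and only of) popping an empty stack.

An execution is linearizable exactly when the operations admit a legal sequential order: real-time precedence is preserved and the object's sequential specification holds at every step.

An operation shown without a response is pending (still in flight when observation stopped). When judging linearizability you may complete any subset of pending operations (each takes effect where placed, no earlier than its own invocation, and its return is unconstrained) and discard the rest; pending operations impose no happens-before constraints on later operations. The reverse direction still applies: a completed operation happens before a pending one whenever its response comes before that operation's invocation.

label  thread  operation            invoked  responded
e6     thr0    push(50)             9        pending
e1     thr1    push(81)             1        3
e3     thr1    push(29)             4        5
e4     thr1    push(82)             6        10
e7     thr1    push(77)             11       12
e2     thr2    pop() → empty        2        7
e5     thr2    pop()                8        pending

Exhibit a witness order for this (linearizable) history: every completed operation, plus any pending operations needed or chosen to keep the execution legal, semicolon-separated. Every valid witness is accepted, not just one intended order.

1. e2 pop() → empty, leaving stack <>
2. e1 push(81), leaving stack <81>
3. e3 push(29), leaving stack <81,29>
4. e4 push(82), leaving stack <81,29,82>
5. e5 pop() (pending, included), leaving stack <81,29>
6. e6 push(50) (pending, included), leaving stack <81,29,50>
7. e7 push(77), leaving stack <81,29,50,77>

e2; e1; e3; e4; e5; e6; e7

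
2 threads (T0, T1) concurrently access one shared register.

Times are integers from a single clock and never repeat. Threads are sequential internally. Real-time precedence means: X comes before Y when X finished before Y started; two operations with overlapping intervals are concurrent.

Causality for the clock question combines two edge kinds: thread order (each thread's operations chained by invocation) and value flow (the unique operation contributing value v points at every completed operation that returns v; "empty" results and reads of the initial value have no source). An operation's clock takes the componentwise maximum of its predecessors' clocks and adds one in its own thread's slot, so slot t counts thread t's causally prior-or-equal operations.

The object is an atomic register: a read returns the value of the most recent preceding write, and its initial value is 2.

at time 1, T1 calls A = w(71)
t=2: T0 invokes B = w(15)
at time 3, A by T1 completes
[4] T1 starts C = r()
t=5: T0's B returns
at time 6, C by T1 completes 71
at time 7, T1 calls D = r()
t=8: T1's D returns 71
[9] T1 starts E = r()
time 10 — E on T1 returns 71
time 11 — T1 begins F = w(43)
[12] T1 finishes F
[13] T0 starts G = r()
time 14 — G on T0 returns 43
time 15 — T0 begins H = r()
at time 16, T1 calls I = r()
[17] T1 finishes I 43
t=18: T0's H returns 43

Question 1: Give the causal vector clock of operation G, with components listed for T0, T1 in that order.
invoked at 1, A has no predecessors; its own T1 bump gives (0, 1)
invoked at 2, B has no predecessors; its own T0 bump gives (1, 0)
invoked at 4, C merges VC(A)=(0, 1) and bumps T1's slot → (0, 2)
invoked at 7, D merges VC(A)=(0, 1), VC(C)=(0, 2) and bumps T1's slot → (0, 3)
invoked at 9, E merges VC(A)=(0, 1), VC(D)=(0, 3) and bumps T1's slot → (0, 4)
invoked at 11, F merges VC(E)=(0, 4) and bumps T1's slot → (0, 5)
invoked at 16, I merges VC(F)=(0, 5) and bumps T1's slot → (0, 6)
invoked at 13, G merges VC(B)=(1, 0), VC(F)=(0, 5) and bumps T0's slot → (2, 5)
invoked at 15, H merges VC(F)=(0, 5), VC(G)=(2, 5) and bumps T0's slot → (3, 5)
target: VC(G) = (2, 5)

(2, 5)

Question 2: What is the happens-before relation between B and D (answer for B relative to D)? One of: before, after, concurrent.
B spans [2,5], D spans [7,8]
resp(B)=5 < inv(D)=7

before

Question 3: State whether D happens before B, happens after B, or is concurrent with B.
D spans [7,8], B spans [2,5]
resp(B)=5 < inv(D)=7

after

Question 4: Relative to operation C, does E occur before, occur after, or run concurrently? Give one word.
E spans [9,10], C spans [4,6]
resp(C)=6 < inv(E)=9

after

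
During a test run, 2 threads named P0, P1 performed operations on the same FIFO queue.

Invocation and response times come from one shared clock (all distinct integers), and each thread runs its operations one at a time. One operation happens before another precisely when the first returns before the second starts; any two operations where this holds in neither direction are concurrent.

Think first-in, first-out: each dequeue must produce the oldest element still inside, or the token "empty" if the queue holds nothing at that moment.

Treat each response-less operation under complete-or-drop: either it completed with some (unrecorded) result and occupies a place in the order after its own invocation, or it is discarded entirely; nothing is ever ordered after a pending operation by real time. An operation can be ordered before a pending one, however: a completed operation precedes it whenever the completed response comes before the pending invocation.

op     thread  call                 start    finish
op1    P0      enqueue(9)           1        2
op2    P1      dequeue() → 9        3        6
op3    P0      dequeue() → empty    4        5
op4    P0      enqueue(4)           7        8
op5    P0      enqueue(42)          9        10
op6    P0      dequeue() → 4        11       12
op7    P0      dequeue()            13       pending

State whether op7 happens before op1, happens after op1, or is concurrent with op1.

after

op7 spans [13,…), op1 spans [1,2]
resp(op1)=2 < inv(op7)=13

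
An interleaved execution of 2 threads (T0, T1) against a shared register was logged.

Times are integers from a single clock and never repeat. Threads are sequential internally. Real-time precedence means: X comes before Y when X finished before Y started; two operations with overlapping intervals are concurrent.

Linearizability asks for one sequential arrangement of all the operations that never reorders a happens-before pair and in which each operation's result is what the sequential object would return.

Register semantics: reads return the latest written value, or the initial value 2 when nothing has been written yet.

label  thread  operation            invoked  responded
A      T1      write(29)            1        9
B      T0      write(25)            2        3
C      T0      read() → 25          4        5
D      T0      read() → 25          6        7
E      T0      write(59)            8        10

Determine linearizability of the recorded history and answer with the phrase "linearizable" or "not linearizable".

one valid linearization: A, B, C, D, E
after step 1 (A write(29)): value 29
after step 2 (B write(25)): value 25
after step 3 (C read() → 25): value 25
after step 4 (D read() → 25): value 25
after step 5 (E write(59)): value 59

linearizable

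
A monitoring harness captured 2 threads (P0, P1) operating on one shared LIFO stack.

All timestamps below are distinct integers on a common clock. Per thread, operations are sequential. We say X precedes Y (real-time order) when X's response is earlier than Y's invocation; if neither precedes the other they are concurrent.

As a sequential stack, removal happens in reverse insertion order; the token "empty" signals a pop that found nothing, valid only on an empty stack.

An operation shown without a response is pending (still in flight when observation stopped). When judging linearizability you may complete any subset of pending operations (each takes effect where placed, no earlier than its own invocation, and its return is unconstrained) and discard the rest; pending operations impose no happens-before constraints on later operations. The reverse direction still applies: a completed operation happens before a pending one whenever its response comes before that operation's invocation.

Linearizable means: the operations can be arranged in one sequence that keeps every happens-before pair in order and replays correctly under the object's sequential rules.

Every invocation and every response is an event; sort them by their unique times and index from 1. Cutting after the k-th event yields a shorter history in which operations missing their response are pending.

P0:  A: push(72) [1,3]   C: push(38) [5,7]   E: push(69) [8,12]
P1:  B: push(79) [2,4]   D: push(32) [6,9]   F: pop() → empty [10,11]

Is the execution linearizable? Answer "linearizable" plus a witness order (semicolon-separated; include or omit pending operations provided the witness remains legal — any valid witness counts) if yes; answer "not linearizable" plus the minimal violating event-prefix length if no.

not linearizable — minimal violating prefix: 11 events

already the first 11 events (up to F's response at time 11) admit no linearization; the first 10 still do
4 orders of the 5 completed LIFO stack ops respect real time; none is legal
no completion choice of the 1 pending operation (E) rescues it — every subset was tried
take A, B, C, D, F (pending dropped): step 5 already fails, because F pop() → empty cannot occur there
take A, B, D, C, F (pending dropped): step 5 already fails, because F pop() → empty cannot occur there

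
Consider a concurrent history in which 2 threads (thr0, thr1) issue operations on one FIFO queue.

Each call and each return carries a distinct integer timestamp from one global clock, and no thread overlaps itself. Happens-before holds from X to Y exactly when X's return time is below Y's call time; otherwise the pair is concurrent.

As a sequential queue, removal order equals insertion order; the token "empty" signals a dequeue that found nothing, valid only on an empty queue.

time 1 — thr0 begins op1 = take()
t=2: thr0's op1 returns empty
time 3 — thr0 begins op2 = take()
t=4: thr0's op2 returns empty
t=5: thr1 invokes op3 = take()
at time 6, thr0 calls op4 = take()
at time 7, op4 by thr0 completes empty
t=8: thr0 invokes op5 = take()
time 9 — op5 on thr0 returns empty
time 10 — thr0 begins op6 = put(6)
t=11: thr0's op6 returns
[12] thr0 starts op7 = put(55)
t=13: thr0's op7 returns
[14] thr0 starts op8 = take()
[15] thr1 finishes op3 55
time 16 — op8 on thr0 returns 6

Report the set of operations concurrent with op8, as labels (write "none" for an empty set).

op3

op8 spans [14,16]: anything still running between times 14 and 16 counts as concurrent
op1 [1,2]: before
op2 [3,4]: before
op3 [5,15]: concurrent
op4 [6,7]: before
op5 [8,9]: before
op6 [10,11]: before
op7 [12,13]: before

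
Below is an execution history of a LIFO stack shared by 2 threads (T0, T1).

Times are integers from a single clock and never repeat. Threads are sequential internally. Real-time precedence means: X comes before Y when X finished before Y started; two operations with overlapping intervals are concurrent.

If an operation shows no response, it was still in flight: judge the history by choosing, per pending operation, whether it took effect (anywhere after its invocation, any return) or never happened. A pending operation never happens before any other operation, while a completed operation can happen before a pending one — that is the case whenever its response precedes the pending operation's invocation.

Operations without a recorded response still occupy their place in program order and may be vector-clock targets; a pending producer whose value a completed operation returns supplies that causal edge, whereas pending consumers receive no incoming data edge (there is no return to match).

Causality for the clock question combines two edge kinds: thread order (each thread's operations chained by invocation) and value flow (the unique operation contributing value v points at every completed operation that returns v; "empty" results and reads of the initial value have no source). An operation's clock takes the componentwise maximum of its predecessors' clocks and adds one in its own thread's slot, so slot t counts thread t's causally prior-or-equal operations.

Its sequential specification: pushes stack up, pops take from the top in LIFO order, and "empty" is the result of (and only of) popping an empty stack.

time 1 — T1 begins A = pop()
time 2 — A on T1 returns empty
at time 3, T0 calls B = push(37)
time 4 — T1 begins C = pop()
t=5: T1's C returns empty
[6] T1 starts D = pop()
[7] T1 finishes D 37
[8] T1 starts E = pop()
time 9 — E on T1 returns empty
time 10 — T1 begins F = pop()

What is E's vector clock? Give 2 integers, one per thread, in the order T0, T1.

(1, 4)

A (invocation 1): nothing precedes it; T1's component alone gives (0, 1)
B (invocation 3): nothing precedes it; T0's component alone gives (1, 0)
merge at C (invoked 4): VC(A)=(0, 1), own-thread bump on T1 → (0, 2)
merge at D (invoked 6): VC(B)=(1, 0), VC(C)=(0, 2), own-thread bump on T1 → (1, 3)
merge at E (invoked 8): VC(D)=(1, 3), own-thread bump on T1 → (1, 4)
merge at F (invoked 10): VC(E)=(1, 4), own-thread bump on T1 → (1, 5)
target: VC(E) = (1, 4)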